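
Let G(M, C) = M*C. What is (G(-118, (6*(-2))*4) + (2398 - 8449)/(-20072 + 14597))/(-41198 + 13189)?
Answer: -10338817/51116425 ≈ -0.20226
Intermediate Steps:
G(M, C) = C*M
(G(-118, (6*(-2))*4) + (2398 - 8449)/(-20072 + 14597))/(-41198 + 13189) = (((6*(-2))*4)*(-118) + (2398 - 8449)/(-20072 + 14597))/(-41198 + 13189) = (-12*4*(-118) - 6051/(-5475))/(-28009) = (-48*(-118) - 6051*(-1/5475))*(-1/28009) = (5664 + 2017/1825)*(-1/28009) = (10338817/1825)*(-1/28009) = -10338817/51116425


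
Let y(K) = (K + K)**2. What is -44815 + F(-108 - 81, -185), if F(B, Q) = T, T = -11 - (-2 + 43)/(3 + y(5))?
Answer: -4617119/103 ≈ -44826.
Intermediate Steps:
y(K) = 4*K**2 (y(K) = (2*K)**2 = 4*K**2)
T = -1174/103 (T = -11 - (-2 + 43)/(3 + 4*5**2) = -11 - 41/(3 + 4*25) = -11 - 41/(3 + 100) = -11 - 41/103 = -1174/103 ≈ -11.398)
F(B, Q) = -1174/103
-44815 + F(-108 - 81, -185) = -44815 - 1174/103 = -4617119/103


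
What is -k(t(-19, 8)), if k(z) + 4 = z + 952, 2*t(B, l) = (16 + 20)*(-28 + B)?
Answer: -102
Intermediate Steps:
t(B, l) = -504 + 18*B (t(B, l) = ((16 + 20)*(-28 + B))/2 = (36*(-28 + B))/2 = (-1008 + 36*B)/2 = -504 + 18*B)
k(z) = 948 + z (k(z) = -4 + (z + 952) = -4 + (952 + z) = 948 + z)
-k(t(-19, 8)) = -(948 + (-504 + 18*(-19))) = -(948 + (-504 - 342)) = -(948 - 846) = -1*102 = -102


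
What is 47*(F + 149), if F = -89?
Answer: 2820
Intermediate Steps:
47*(F + 149) = 47*(-89 + 149) = 47*60 = 2820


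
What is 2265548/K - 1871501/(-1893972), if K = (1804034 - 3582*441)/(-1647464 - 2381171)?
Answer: -4321601740925155547/106238571396 ≈ -4.0678e+7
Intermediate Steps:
K = -224372/4028635 (K = (1804034 - 1579662)/(-4028635) = 224372*(-1/4028635) = -224372/4028635 ≈ -0.055694)
2265548/K - 1871501/(-1893972) = 2265548/(-224372/4028635) - 1871501/(-1893972) = 2265548*(-4028635/224372) - 1871501*(-1/1893972) = -2281766491745/56093 + 1871501/1893972 = -4321601740925155547/106238571396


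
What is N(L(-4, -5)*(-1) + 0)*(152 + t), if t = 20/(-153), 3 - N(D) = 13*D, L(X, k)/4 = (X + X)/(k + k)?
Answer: 5181628/765 ≈ 6773.4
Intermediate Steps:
L(X, k) = 4*X/k (L(X, k) = 4*((X + X)/(k + k)) = 4*((2*X)/((2*k))) = 4*((2*X)*(1/(2*k))) = 4*(X/k) = 4*X/k)
N(D) = 3 - 13*D
t = -20/153 (t = 20*(-1/153) = -20/153 ≈ -0.13072)
N(L(-4, -5)*(-1) + 0)*(152 + t) = (3 - 13*((4*(-4)/(-5))*(-1) + 0))*(152 - 20/153) = (3 - 13*((4*(-4)*(-⅕))*(-1) + 0))*(23236/153) = (3 - 13*((16/5)*(-1) + 0))*(23236/153) = (3 - 13*(-16/5 + 0))*(23236/153) = (3 - 13*(-16/5))*(23236/153) = (3 + 208/5)*(23236/153) = (223/5)*(23236/153) = 5181628/765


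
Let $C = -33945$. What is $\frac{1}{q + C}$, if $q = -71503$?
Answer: $- \frac{1}{105448} \approx -9.4834 \cdot 10^{-6}$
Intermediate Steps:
$\frac{1}{q + C} = \frac{1}{-71503 - 33945} = \frac{1}{-105448} = - \frac{1}{105448}$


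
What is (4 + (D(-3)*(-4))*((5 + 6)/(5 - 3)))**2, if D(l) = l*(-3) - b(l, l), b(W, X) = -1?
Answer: 46656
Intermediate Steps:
D(l) = 1 - 3*l (D(l) = l*(-3) - 1*(-1) = -3*l + 1 = 1 - 3*l)
(4 + (D(-3)*(-4))*((5 + 6)/(5 - 3)))**2 = (4 + ((1 - 3*(-3))*(-4))*((5 + 6)/(5 - 3)))**2 = (4 + ((1 + 9)*(-4))*(11/2))**2 = (4 + (10*(-4))*(11*(1/2)))**2 = (4 - 40*11/2)**2 = (4 - 220)**2 = (-216)**2 = 46656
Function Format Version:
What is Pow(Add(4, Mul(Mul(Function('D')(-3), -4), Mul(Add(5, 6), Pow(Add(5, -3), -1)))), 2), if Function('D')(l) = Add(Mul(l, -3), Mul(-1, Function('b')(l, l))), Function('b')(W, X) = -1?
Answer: 46656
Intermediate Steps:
Function('D')(l) = Add(1, Mul(-3, l)) (Function('D')(l) = Add(Mul(l, -3), Mul(-1, -1)) = Add(Mul(-3, l), 1) = Add(1, Mul(-3, l)))
Pow(Add(4, Mul(Mul(Function('D')(-3), -4), Mul(Add(5, 6), Pow(Add(5, -3), -1)))), 2) = Pow(Add(4, Mul(Mul(Add(1, Mul(-3, -3)), -4), Mul(Add(5, 6), Pow(Add(5, -3), -1)))), 2) = Pow(Add(4, Mul(Mul(Add(1, 9), -4), Mul(11, Pow(2, -1)))), 2) = Pow(Add(4, Mul(Mul(10, -4), Mul(11, Rational(1, 2)))), 2) = Pow(Add(4, Mul(-40, Rational(11, 2))), 2) = Pow(Add(4, -220), 2) = Pow(-216, 2) = 46656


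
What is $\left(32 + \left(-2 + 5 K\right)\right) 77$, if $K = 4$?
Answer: $3850$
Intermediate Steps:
$\left(32 + \left(-2 + 5 K\right)\right) 77 = \left(32 + \left(-2 + 5 \cdot 4\right)\right) 77 = \left(32 + \left(-2 + 20\right)\right) 77 = \left(32 + 18\right) 77 = 50 \cdot 77 = 3850$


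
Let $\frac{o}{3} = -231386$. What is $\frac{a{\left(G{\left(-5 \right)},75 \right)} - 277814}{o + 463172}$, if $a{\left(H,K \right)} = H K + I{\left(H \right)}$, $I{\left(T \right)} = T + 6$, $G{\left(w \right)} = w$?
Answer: $\frac{139094}{115493} \approx 1.2043$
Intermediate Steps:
$o = -694158$ ($o = 3 \left(-231386\right) = -694158$)
$I{\left(T \right)} = 6 + T$
$a{\left(H,K \right)} = 6 + H + H K$ ($a{\left(H,K \right)} = H K + \left(6 + H\right) = 6 + H + H K$)
$\frac{a{\left(G{\left(-5 \right)},75 \right)} - 277814}{o + 463172} = \frac{\left(6 - 5 - 375\right) - 277814}{-694158 + 463172} = \frac{\left(6 - 5 - 375\right) - 277814}{-230986} = \left(-374 - 277814\right) \left(- \frac{1}{230986}\right) = \left(-278188\right) \left(- \frac{1}{230986}\right) = \frac{139094}{115493}$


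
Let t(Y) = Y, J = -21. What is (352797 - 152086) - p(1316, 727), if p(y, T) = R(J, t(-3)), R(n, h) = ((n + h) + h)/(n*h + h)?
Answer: 4014229/20 ≈ 2.0071e+5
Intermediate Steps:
R(n, h) = (n + 2*h)/(h + h*n) (R(n, h) = ((h + n) + h)/(h*n + h) = (n + 2*h)/(h + h*n))
p(y, T) = -9/20 (p(y, T) = (-21 + 2*(-3))/((-3)*(1 - 21)) = -⅓*(-21 - 6)/(-20) = -⅓*(-1/20)*(-27) = -9/20)
(352797 - 152086) - p(1316, 727) = (352797 - 152086) - 1*(-9/20) = 200711 + 9/20 = 4014229/20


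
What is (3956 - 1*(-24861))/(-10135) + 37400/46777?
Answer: -968923809/474084895 ≈ -2.0438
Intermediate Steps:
(3956 - 1*(-24861))/(-10135) + 37400/46777 = (3956 + 24861)*(-1/10135) + 37400*(1/46777) = 28817*(-1/10135) + 37400/46777 = -28817/10135 + 37400/46777 = -968923809/474084895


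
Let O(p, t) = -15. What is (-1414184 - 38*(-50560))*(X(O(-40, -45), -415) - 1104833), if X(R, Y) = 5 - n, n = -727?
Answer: -559885200696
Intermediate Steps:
X(R, Y) = 732 (X(R, Y) = 5 - 1*(-727) = 5 + 727 = 732)
(-1414184 - 38*(-50560))*(X(O(-40, -45), -415) - 1104833) = (-1414184 - 38*(-50560))*(732 - 1104833) = (-1414184 + 1921280)*(-1104101) = 507096*(-1104101) = -559885200696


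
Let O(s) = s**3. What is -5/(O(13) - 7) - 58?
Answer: -25405/438 ≈ -58.002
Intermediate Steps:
-5/(O(13) - 7) - 58 = -5/(13**3 - 7) - 58 = -5/(2197 - 7) - 58 = -5/2190 - 58 = -5*1/2190 - 58 = -1/438 - 58 = -25405/438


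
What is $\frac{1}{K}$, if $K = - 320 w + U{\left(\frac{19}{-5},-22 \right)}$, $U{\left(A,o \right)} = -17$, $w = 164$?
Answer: $- \frac{1}{52497} \approx -1.9049 \cdot 10^{-5}$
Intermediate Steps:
$K = -52497$ ($K = \left(-320\right) 164 - 17 = -52480 - 17 = -52497$)
$\frac{1}{K} = \frac{1}{-52497} = - \frac{1}{52497}$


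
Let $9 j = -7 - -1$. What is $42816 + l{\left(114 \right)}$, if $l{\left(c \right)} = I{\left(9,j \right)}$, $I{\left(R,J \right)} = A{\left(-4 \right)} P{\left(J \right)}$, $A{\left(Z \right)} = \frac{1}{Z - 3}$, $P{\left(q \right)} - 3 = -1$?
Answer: $\frac{299710}{7} \approx 42816.0$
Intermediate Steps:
$P{\left(q \right)} = 2$ ($P{\left(q \right)} = 3 - 1 = 2$)
$A{\left(Z \right)} = \frac{1}{-3 + Z}$
$j = - \frac{2}{3}$ ($j = \frac{-7 - -1}{9} = \frac{-7 + 1}{9} = \frac{1}{9} \left(-6\right) = - \frac{2}{3} \approx -0.66667$)
$I{\left(R,J \right)} = - \frac{2}{7}$ ($I{\left(R,J \right)} = \frac{1}{-3 - 4} \cdot 2 = \frac{1}{-7} \cdot 2 = \left(- \frac{1}{7}\right) 2 = - \frac{2}{7}$)
$l{\left(c \right)} = - \frac{2}{7}$
$42816 + l{\left(114 \right)} = 42816 - \frac{2}{7} = \frac{299710}{7}$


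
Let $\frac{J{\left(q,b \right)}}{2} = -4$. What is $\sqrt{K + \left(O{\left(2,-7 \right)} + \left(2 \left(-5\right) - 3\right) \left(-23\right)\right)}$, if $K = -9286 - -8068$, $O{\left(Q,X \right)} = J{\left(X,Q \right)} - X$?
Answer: $2 i \sqrt{230} \approx 30.332 i$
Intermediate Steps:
$J{\left(q,b \right)} = -8$ ($J{\left(q,b \right)} = 2 \left(-4\right) = -8$)
$O{\left(Q,X \right)} = -8 - X$
$K = -1218$ ($K = -9286 + 8068 = -1218$)
$\sqrt{K + \left(O{\left(2,-7 \right)} + \left(2 \left(-5\right) - 3\right) \left(-23\right)\right)} = \sqrt{-1218 + \left(\left(-8 - -7\right) + \left(2 \left(-5\right) - 3\right) \left(-23\right)\right)} = \sqrt{-1218 + \left(\left(-8 + 7\right) + \left(-10 - 3\right) \left(-23\right)\right)} = \sqrt{-1218 - -298} = \sqrt{-1218 + \left(-1 + 299\right)} = \sqrt{-1218 + 298} = \sqrt{-920} = 2 i \sqrt{230}$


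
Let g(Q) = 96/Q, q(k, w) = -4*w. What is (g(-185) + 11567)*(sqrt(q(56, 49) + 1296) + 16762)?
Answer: 35867310838/185 + 4279598*sqrt(11)/37 ≈ 1.9426e+8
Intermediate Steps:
(g(-185) + 11567)*(sqrt(q(56, 49) + 1296) + 16762) = (96/(-185) + 11567)*(sqrt(-4*49 + 1296) + 16762) = (96*(-1/185) + 11567)*(sqrt(-196 + 1296) + 16762) = (-96/185 + 11567)*(sqrt(1100) + 16762) = 2139799*(10*sqrt(11) + 16762)/185 = 2139799*(16762 + 10*sqrt(11))/185 = 35867310838/185 + 4279598*sqrt(11)/37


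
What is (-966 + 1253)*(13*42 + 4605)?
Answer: 1478337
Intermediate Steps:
(-966 + 1253)*(13*42 + 4605) = 287*(546 + 4605) = 287*5151 = 1478337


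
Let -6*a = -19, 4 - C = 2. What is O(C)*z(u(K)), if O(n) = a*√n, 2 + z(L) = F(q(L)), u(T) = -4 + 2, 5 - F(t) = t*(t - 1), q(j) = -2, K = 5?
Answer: -19*√2/2 ≈ -13.435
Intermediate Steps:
F(t) = 5 - t*(-1 + t) (F(t) = 5 - t*(t - 1) = 5 - t*(-1 + t))
C = 2 (C = 4 - 1*2 = 4 - 2 = 2)
u(T) = -2
a = 19/6 (a = -⅙*(-19) = 19/6 ≈ 3.1667)
z(L) = -3 (z(L) = -2 + (5 - 2 - 1*(-2)²) = -2 + (5 - 2 - 1*4) = -2 + (5 - 2 - 4) = -2 - 1 = -3)
O(n) = 19*√n/6
O(C)*z(u(K)) = (19*√2/6)*(-3) = -19*√2/2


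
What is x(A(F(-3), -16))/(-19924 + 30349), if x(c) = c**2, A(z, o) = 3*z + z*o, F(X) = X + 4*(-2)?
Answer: 20449/10425 ≈ 1.9615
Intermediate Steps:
F(X) = -8 + X (F(X) = X - 8 = -8 + X)
A(z, o) = 3*z + o*z
x(A(F(-3), -16))/(-19924 + 30349) = ((-8 - 3)*(3 - 16))**2/(-19924 + 30349) = (-11*(-13))**2/10425 = 143**2*(1/10425) = 20449*(1/10425) = 20449/10425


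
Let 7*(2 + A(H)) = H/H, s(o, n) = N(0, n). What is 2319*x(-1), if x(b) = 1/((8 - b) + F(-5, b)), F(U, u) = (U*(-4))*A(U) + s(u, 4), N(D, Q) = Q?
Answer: -16233/169 ≈ -96.053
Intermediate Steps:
s(o, n) = n
A(H) = -13/7 (A(H) = -2 + (H/H)/7 = -2 + (⅐)*1 = -2 + ⅐ = -13/7)
F(U, u) = 4 + 52*U/7 (F(U, u) = (U*(-4))*(-13/7) + 4 = -4*U*(-13/7) + 4 = 52*U/7 + 4 = 4 + 52*U/7)
x(b) = 1/(-176/7 - b) (x(b) = 1/((8 - b) + (4 + (52/7)*(-5))) = 1/((8 - b) + (4 - 260/7)) = 1/((8 - b) - 232/7) = 1/(-176/7 - b))
2319*x(-1) = 2319*(-7/(176 + 7*(-1))) = 2319*(-7/(176 - 7)) = 2319*(-7/169) = -16233/169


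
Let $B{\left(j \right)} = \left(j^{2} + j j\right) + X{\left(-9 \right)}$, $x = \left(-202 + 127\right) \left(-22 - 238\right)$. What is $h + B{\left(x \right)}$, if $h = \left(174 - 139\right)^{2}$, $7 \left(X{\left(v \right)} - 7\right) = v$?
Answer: $\frac{5323508615}{7} \approx 7.605 \cdot 10^{8}$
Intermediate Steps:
$X{\left(v \right)} = 7 + \frac{v}{7}$
$x = 19500$ ($x = \left(-75\right) \left(-260\right) = 19500$)
$h = 1225$ ($h = 35^{2} = 1225$)
$B{\left(j \right)} = \frac{40}{7} + 2 j^{2}$ ($B{\left(j \right)} = \left(j^{2} + j j\right) + \left(7 + \frac{1}{7} \left(-9\right)\right) = \left(j^{2} + j^{2}\right) + \left(7 - \frac{9}{7}\right) = 2 j^{2} + \frac{40}{7} = \frac{40}{7} + 2 j^{2}$)
$h + B{\left(x \right)} = 1225 + \left(\frac{40}{7} + 2 \cdot 19500^{2}\right) = 1225 + \left(\frac{40}{7} + 2 \cdot 380250000\right) = 1225 + \left(\frac{40}{7} + 760500000\right) = 1225 + \frac{5323500040}{7} = \frac{5323508615}{7}$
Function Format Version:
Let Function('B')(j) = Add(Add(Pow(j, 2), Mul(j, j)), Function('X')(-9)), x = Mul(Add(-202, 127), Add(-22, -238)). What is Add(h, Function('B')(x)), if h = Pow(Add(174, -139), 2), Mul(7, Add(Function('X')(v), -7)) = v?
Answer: Rational(5323508615, 7) ≈ 7.6050e+8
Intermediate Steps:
Function('X')(v) = Add(7, Mul(Rational(1, 7), v))
x = 19500 (x = Mul(-75, -260) = 19500)
h = 1225 (h = Pow(35, 2) = 1225)
Function('B')(j) = Add(Rational(40, 7), Mul(2, Pow(j, 2))) (Function('B')(j) = Add(Add(Pow(j, 2), Mul(j, j)), Add(7, Mul(Rational(1, 7), -9))) = Add(Add(Pow(j, 2), Pow(j, 2)), Add(7, Rational(-9, 7))) = Add(Mul(2, Pow(j, 2)), Rational(40, 7)) = Add(Rational(40, 7), Mul(2, Pow(j, 2))))
Add(h, Function('B')(x)) = Add(1225, Add(Rational(40, 7), Mul(2, Pow(19500, 2)))) = Add(1225, Add(Rational(40, 7), Mul(2, 380250000))) = Add(1225, Add(Rational(40, 7), 760500000)) = Add(1225, Rational(5323500040, 7)) = Rational(5323508615, 7)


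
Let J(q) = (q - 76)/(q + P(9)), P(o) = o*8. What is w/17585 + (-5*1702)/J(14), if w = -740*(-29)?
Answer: 1287108862/109027 ≈ 11805.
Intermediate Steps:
P(o) = 8*o
w = 21460
J(q) = (-76 + q)/(72 + q) (J(q) = (q - 76)/(q + 8*9) = (-76 + q)/(q + 72) = (-76 + q)/(72 + q))
w/17585 + (-5*1702)/J(14) = 21460/17585 + (-5*1702)/(((-76 + 14)/(72 + 14))) = 21460*(1/17585) - 8510/(-62/86) = 4292/3517 - 8510/((1/86)*(-62)) = 4292/3517 - 8510/(-31/43) = 4292/3517 - 8510*(-43/31) = 4292/3517 + 365930/31 = 1287108862/109027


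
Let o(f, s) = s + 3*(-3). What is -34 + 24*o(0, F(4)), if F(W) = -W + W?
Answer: -250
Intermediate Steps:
F(W) = 0
o(f, s) = -9 + s (o(f, s) = s - 9 = -9 + s)
-34 + 24*o(0, F(4)) = -34 + 24*(-9 + 0) = -34 + 24*(-9) = -34 - 216 = -250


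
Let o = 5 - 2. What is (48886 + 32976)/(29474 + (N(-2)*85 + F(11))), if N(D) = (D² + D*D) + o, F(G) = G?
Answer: 40931/15210 ≈ 2.6911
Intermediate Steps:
o = 3
N(D) = 3 + 2*D² (N(D) = (D² + D*D) + 3 = (D² + D²) + 3 = 2*D² + 3 = 3 + 2*D²)
(48886 + 32976)/(29474 + (N(-2)*85 + F(11))) = (48886 + 32976)/(29474 + ((3 + 2*(-2)²)*85 + 11)) = 81862/(29474 + ((3 + 2*4)*85 + 11)) = 81862/(29474 + ((3 + 8)*85 + 11)) = 81862/(29474 + (11*85 + 11)) = 81862/(29474 + (935 + 11)) = 81862/(29474 + 946) = 81862/30420 = 81862*(1/30420) = 40931/15210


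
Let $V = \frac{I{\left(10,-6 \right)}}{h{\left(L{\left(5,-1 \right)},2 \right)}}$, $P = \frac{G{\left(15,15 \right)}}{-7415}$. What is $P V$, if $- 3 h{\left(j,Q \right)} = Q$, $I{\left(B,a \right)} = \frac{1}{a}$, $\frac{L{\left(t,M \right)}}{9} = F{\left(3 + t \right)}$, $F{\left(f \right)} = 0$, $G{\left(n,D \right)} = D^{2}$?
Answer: $- \frac{45}{5932} \approx -0.007586$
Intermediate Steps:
$L{\left(t,M \right)} = 0$ ($L{\left(t,M \right)} = 9 \cdot 0 = 0$)
$h{\left(j,Q \right)} = - \frac{Q}{3}$
$P = - \frac{45}{1483}$ ($P = \frac{15^{2}}{-7415} = 225 \left(- \frac{1}{7415}\right) = - \frac{45}{1483} \approx -0.030344$)
$V = \frac{1}{4}$ ($V = \frac{1}{\left(-6\right) \left(\left(- \frac{1}{3}\right) 2\right)} = - \frac{1}{6 \left(- \frac{2}{3}\right)} = \left(- \frac{1}{6}\right) \left(- \frac{3}{2}\right) = \frac{1}{4} \approx 0.25$)
$P V = \left(- \frac{45}{1483}\right) \frac{1}{4} = - \frac{45}{5932}$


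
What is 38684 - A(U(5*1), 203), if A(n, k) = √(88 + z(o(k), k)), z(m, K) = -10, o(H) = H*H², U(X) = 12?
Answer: 38684 - √78 ≈ 38675.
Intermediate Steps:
o(H) = H³
A(n, k) = √78 (A(n, k) = √(88 - 10) = √78)
38684 - A(U(5*1), 203) = 38684 - √78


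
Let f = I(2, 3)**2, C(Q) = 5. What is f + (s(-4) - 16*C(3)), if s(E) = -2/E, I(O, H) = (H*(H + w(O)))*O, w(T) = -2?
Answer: -87/2 ≈ -43.500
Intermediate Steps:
I(O, H) = H*O*(-2 + H) (I(O, H) = (H*(H - 2))*O = (H*(-2 + H))*O = H*O*(-2 + H))
f = 36 (f = (3*2*(-2 + 3))**2 = (3*2*1)**2 = 6**2 = 36)
f + (s(-4) - 16*C(3)) = 36 + (-2/(-4) - 16*5) = 36 + (-2*(-1/4) - 80) = 36 + (1/2 - 80) = 36 - 159/2 = -87/2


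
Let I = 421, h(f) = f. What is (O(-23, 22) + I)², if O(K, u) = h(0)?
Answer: 177241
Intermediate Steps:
O(K, u) = 0
(O(-23, 22) + I)² = (0 + 421)² = 421² = 177241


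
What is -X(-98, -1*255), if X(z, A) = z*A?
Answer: -24990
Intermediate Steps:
X(z, A) = A*z
-X(-98, -1*255) = -(-1*255)*(-98) = -(-255)*(-98) = -1*24990 = -24990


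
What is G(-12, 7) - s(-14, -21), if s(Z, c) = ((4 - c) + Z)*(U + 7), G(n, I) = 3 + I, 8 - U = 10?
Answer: -45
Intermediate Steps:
U = -2 (U = 8 - 1*10 = 8 - 10 = -2)
s(Z, c) = 20 - 5*c + 5*Z (s(Z, c) = ((4 - c) + Z)*(-2 + 7) = (4 + Z - c)*5 = 20 - 5*c + 5*Z)
G(-12, 7) - s(-14, -21) = (3 + 7) - (20 - 5*(-21) + 5*(-14)) = 10 - (20 + 105 - 70) = 10 - 1*55 = 10 - 55 = -45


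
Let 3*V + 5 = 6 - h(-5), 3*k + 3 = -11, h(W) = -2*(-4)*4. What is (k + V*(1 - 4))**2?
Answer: 6241/9 ≈ 693.44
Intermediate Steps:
h(W) = 32 (h(W) = 8*4 = 32)
k = -14/3 (k = -1 + (1/3)*(-11) = -1 - 11/3 = -14/3 ≈ -4.6667)
V = -31/3 (V = -5/3 + (6 - 1*32)/3 = -5/3 + (6 - 32)/3 = -5/3 + (1/3)*(-26) = -5/3 - 26/3 = -31/3 ≈ -10.333)
(k + V*(1 - 4))**2 = (-14/3 - 31*(1 - 4)/3)**2 = (-14/3 - 31/3*(-3))**2 = (-14/3 + 31)**2 = (79/3)**2 = 6241/9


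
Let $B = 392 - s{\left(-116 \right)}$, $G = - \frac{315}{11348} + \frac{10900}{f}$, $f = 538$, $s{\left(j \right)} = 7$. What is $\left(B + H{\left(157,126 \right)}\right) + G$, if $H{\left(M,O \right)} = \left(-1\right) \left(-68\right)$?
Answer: $\frac{1444595101}{3052612} \approx 473.23$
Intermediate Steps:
$H{\left(M,O \right)} = 68$
$G = \frac{61761865}{3052612}$ ($G = - \frac{315}{11348} + \frac{10900}{538} = \left(-315\right) \frac{1}{11348} + 10900 \cdot \frac{1}{538} = - \frac{315}{11348} + \frac{5450}{269} = \frac{61761865}{3052612} \approx 20.232$)
$B = 385$ ($B = 392 - 7 = 385$)
$\left(B + H{\left(157,126 \right)}\right) + G = \left(385 + 68\right) + \frac{61761865}{3052612} = 453 + \frac{61761865}{3052612} = \frac{1444595101}{3052612}$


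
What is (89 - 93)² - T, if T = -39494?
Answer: 39510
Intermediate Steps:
(89 - 93)² - T = (89 - 93)² - 1*(-39494) = (-4)² + 39494 = 16 + 39494 = 39510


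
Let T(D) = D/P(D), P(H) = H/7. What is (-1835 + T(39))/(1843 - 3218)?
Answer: 1828/1375 ≈ 1.3295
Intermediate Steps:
P(H) = H/7 (P(H) = H*(⅐) = H/7)
T(D) = 7 (T(D) = D/((D/7)) = D*(7/D) = 7)
(-1835 + T(39))/(1843 - 3218) = (-1835 + 7)/(1843 - 3218) = -1828/(-1375) = -1828*(-1/1375) = 1828/1375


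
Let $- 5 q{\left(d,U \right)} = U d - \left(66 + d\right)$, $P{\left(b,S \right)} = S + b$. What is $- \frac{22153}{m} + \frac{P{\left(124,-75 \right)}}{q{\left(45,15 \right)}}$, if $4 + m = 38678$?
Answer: $- \frac{10984711}{10906068} \approx -1.0072$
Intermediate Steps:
$m = 38674$ ($m = -4 + 38678 = 38674$)
$q{\left(d,U \right)} = \frac{66}{5} + \frac{d}{5} - \frac{U d}{5}$ ($q{\left(d,U \right)} = - \frac{U d - \left(66 + d\right)}{5} = - \frac{-66 - d + U d}{5} = \frac{66}{5} + \frac{d}{5} - \frac{U d}{5}$)
$- \frac{22153}{m} + \frac{P{\left(124,-75 \right)}}{q{\left(45,15 \right)}} = - \frac{22153}{38674} + \frac{-75 + 124}{\frac{66}{5} + \frac{1}{5} \cdot 45 - 3 \cdot 45} = \left(-22153\right) \frac{1}{38674} + \frac{49}{\frac{66}{5} + 9 - 135} = - \frac{22153}{38674} + \frac{49}{- \frac{564}{5}} = - \frac{22153}{38674} + 49 \left(- \frac{5}{564}\right) = - \frac{22153}{38674} - \frac{245}{564} = - \frac{10984711}{10906068}$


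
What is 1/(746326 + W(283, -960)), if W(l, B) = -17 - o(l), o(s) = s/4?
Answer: 4/2984953 ≈ 1.3401e-6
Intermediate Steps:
o(s) = s/4 (o(s) = s*(1/4) = s/4)
W(l, B) = -17 - l/4
1/(746326 + W(283, -960)) = 1/(746326 + (-17 - 1/4*283)) = 1/(746326 + (-17 - 283/4)) = 1/(746326 - 351/4) = 1/(2984953/4) = 4/2984953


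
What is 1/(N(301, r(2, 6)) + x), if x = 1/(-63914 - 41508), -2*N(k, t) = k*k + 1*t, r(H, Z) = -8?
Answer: -52711/2387623812 ≈ -2.2077e-5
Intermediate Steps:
N(k, t) = -t/2 - k²/2 (N(k, t) = -(k*k + 1*t)/2 = -(k² + t)/2 = -(t + k²)/2 = -t/2 - k²/2)
x = -1/105422 (x = 1/(-105422) = -1/105422 ≈ -9.4857e-6)
1/(N(301, r(2, 6)) + x) = 1/((-½*(-8) - ½*301²) - 1/105422) = 1/((4 - ½*90601) - 1/105422) = 1/((4 - 90601/2) - 1/105422) = 1/(-90593/2 - 1/105422) = 1/(-2387623812/52711) = -52711/2387623812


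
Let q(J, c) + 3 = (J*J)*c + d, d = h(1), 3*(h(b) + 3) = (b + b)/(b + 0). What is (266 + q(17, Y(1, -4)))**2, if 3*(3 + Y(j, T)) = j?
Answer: 260100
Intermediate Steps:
h(b) = -7/3 (h(b) = -3 + ((b + b)/(b + 0))/3 = -3 + ((2*b)/b)/3 = -3 + (1/3)*2 = -3 + 2/3 = -7/3)
d = -7/3 ≈ -2.3333
Y(j, T) = -3 + j/3
q(J, c) = -16/3 + c*J**2 (q(J, c) = -3 + ((J*J)*c - 7/3) = -3 + (J**2*c - 7/3) = -3 + (c*J**2 - 7/3) = -3 + (-7/3 + c*J**2) = -16/3 + c*J**2)
(266 + q(17, Y(1, -4)))**2 = (266 + (-16/3 + (-3 + (1/3)*1)*17**2))**2 = (266 + (-16/3 + (-3 + 1/3)*289))**2 = (266 + (-16/3 - 8/3*289))**2 = (266 + (-16/3 - 2312/3))**2 = (266 - 776)**2 = (-510)**2 = 260100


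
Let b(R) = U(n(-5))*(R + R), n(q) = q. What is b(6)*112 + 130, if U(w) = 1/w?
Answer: -694/5 ≈ -138.80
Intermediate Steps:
b(R) = -2*R/5 (b(R) = (R + R)/(-5) = -2*R/5)
b(6)*112 + 130 = -⅖*6*112 + 130 = -12/5*112 + 130 = -1344/5 + 130 = -694/5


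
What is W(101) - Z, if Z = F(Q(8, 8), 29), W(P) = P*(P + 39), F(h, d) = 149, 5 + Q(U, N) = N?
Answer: 13991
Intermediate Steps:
Q(U, N) = -5 + N
W(P) = P*(39 + P)
Z = 149
W(101) - Z = 101*(39 + 101) - 1*149 = 101*140 - 149 = 14140 - 149 = 13991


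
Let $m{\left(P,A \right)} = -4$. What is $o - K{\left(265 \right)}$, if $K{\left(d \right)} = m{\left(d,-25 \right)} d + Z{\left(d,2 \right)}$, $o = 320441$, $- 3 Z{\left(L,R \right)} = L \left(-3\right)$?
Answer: $321236$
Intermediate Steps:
$Z{\left(L,R \right)} = L$ ($Z{\left(L,R \right)} = - \frac{L \left(-3\right)}{3} = - \frac{\left(-3\right) L}{3} = L$)
$K{\left(d \right)} = - 3 d$ ($K{\left(d \right)} = - 4 d + d = - 3 d$)
$o - K{\left(265 \right)} = 320441 - \left(-3\right) 265 = 320441 - -795 = 320441 + 795 = 321236$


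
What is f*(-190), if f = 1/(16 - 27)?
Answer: 190/11 ≈ 17.273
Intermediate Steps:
f = -1/11 (f = 1/(-11) = -1/11 ≈ -0.090909)
f*(-190) = -1/11*(-190) = 190/11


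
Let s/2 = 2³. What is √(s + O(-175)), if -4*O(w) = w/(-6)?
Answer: √1254/12 ≈ 2.9510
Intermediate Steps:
s = 16 (s = 2*2³ = 2*8 = 16)
O(w) = w/24 (O(w) = -w/(4*(-6)) = -w*(-1)/(4*6) = -(-1)*w/24 = w/24)
√(s + O(-175)) = √(16 + (1/24)*(-175)) = √(16 - 175/24) = √(209/24) = √1254/12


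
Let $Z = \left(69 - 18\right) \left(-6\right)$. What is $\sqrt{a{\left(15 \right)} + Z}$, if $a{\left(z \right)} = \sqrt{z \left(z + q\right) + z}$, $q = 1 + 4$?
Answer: $\sqrt{-306 + 3 \sqrt{35}} \approx 16.978 i$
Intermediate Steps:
$q = 5$
$Z = -306$ ($Z = 51 \left(-6\right) = -306$)
$a{\left(z \right)} = \sqrt{z + z \left(5 + z\right)}$ ($a{\left(z \right)} = \sqrt{z \left(z + 5\right) + z} = \sqrt{z \left(5 + z\right) + z} = \sqrt{z + z \left(5 + z\right)}$)
$\sqrt{a{\left(15 \right)} + Z} = \sqrt{\sqrt{15 \left(6 + 15\right)} - 306} = \sqrt{\sqrt{15 \cdot 21} - 306} = \sqrt{\sqrt{315} - 306} = \sqrt{3 \sqrt{35} - 306} = \sqrt{-306 + 3 \sqrt{35}}$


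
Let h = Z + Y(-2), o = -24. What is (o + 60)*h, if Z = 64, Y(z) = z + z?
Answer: 2160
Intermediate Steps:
Y(z) = 2*z
h = 60 (h = 64 + 2*(-2) = 64 - 4 = 60)
(o + 60)*h = (-24 + 60)*60 = 36*60 = 2160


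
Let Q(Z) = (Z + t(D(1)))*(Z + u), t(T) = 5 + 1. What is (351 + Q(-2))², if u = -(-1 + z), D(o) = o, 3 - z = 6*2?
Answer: 146689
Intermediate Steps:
z = -9 (z = 3 - 6*2 = 3 - 1*12 = 3 - 12 = -9)
t(T) = 6
u = 10 (u = -(-1 - 9) = -1*(-10) = 10)
Q(Z) = (6 + Z)*(10 + Z) (Q(Z) = (Z + 6)*(Z + 10) = (6 + Z)*(10 + Z))
(351 + Q(-2))² = (351 + (60 + (-2)² + 16*(-2)))² = (351 + (60 + 4 - 32))² = (351 + 32)² = 383² = 146689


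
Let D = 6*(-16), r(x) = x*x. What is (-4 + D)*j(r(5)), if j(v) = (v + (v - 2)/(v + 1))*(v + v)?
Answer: -1682500/13 ≈ -1.2942e+5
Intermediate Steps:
r(x) = x²
D = -96
j(v) = 2*v*(v + (-2 + v)/(1 + v)) (j(v) = (v + (-2 + v)/(1 + v))*(2*v) = 2*v*(v + (-2 + v)/(1 + v)))
(-4 + D)*j(r(5)) = (-4 - 96)*(2*5²*(-2 + (5²)² + 2*5²)/(1 + 5²)) = -200*25*(-2 + 25² + 2*25)/(1 + 25) = -200*25*(-2 + 625 + 50)/26 = -200*25*673/26 = -100*16825/13 = -1682500/13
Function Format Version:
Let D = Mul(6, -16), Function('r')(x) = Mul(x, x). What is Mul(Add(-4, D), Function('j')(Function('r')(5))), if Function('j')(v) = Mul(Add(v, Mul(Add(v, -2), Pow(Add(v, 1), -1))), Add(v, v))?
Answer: Rational(-1682500, 13) ≈ -1.2942e+5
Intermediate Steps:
Function('r')(x) = Pow(x, 2)
D = -96
Function('j')(v) = Mul(2, v, Add(v, Mul(Pow(Add(1, v), -1), Add(-2, v)))) (Function('j')(v) = Mul(Add(v, Mul(Add(-2, v), Pow(Add(1, v), -1))), Mul(2, v)) = Mul(Add(v, Mul(Pow(Add(1, v), -1), Add(-2, v))), Mul(2, v)) = Mul(2, v, Add(v, Mul(Pow(Add(1, v), -1), Add(-2, v)))))
Mul(Add(-4, D), Function('j')(Function('r')(5))) = Mul(Add(-4, -96), Mul(2, Pow(5, 2), Pow(Add(1, Pow(5, 2)), -1), Add(-2, Pow(Pow(5, 2), 2), Mul(2, Pow(5, 2))))) = Mul(-100, Mul(2, 25, Pow(Add(1, 25), -1), Add(-2, Pow(25, 2), Mul(2, 25)))) = Mul(-100, Mul(2, 25, Pow(26, -1), Add(-2, 625, 50))) = Mul(-100, Mul(2, 25, Rational(1, 26), 673)) = Mul(-100, Rational(16825, 13)) = Rational(-1682500, 13)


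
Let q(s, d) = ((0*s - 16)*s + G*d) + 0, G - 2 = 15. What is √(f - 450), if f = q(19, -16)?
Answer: 3*I*√114 ≈ 32.031*I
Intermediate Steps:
G = 17 (G = 2 + 15 = 17)
q(s, d) = -16*s + 17*d (q(s, d) = ((0*s - 16)*s + 17*d) + 0 = ((0 - 16)*s + 17*d) + 0 = (-16*s + 17*d) + 0 = -16*s + 17*d)
f = -576 (f = -16*19 + 17*(-16) = -304 - 272 = -576)
√(f - 450) = √(-576 - 450) = √(-1026) = 3*I*√114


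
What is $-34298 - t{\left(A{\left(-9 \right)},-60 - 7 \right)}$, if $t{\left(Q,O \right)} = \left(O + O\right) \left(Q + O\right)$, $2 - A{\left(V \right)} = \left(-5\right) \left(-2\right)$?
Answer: $-44348$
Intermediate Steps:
$A{\left(V \right)} = -8$ ($A{\left(V \right)} = 2 - \left(-5\right) \left(-2\right) = 2 - 10 = -8$)
$t{\left(Q,O \right)} = 2 O \left(O + Q\right)$
$-34298 - t{\left(A{\left(-9 \right)},-60 - 7 \right)} = -34298 - 2 \left(-60 - 7\right) \left(\left(-60 - 7\right) - 8\right) = -34298 - 2 \left(-67\right) \left(-67 - 8\right) = -34298 - 2 \left(-67\right) \left(-75\right) = -34298 - 10050 = -44348$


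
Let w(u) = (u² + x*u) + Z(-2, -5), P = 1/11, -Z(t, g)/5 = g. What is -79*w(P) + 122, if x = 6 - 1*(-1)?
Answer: -230375/121 ≈ -1903.9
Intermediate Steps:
x = 7 (x = 6 + 1 = 7)
Z(t, g) = -5*g
P = 1/11 ≈ 0.090909
w(u) = 25 + u² + 7*u (w(u) = (u² + 7*u) - 5*(-5) = (u² + 7*u) + 25 = 25 + u² + 7*u)
-79*w(P) + 122 = -79*(25 + (1/11)² + 7*(1/11)) + 122 = -79*(25 + 1/121 + 7/11) + 122 = -79*3103/121 + 122 = -245137/121 + 122 = -230375/121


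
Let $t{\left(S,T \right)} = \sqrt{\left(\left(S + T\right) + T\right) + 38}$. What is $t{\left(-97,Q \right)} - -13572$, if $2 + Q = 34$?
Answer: $13572 + \sqrt{5} \approx 13574.0$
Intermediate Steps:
$Q = 32$ ($Q = -2 + 34 = 32$)
$t{\left(S,T \right)} = \sqrt{38 + S + 2 T}$ ($t{\left(S,T \right)} = \sqrt{\left(S + 2 T\right) + 38} = \sqrt{38 + S + 2 T}$)
$t{\left(-97,Q \right)} - -13572 = \sqrt{38 - 97 + 2 \cdot 32} - -13572 = \sqrt{38 - 97 + 64} + 13572 = \sqrt{5} + 13572 = 13572 + \sqrt{5}$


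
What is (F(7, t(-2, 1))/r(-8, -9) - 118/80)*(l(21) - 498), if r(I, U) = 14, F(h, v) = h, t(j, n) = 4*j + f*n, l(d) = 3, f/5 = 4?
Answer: 3861/8 ≈ 482.63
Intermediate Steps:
f = 20 (f = 5*4 = 20)
t(j, n) = 4*j + 20*n
(F(7, t(-2, 1))/r(-8, -9) - 118/80)*(l(21) - 498) = (7/14 - 118/80)*(3 - 498) = (7*(1/14) - 118*1/80)*(-495) = (1/2 - 59/40)*(-495) = -39/40*(-495) = 3861/8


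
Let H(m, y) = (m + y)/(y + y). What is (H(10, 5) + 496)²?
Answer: 990025/4 ≈ 2.4751e+5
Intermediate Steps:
H(m, y) = (m + y)/(2*y) (H(m, y) = (m + y)/((2*y)) = (m + y)*(1/(2*y)) = (m + y)/(2*y))
(H(10, 5) + 496)² = ((½)*(10 + 5)/5 + 496)² = ((½)*(⅕)*15 + 496)² = (3/2 + 496)² = (995/2)² = 990025/4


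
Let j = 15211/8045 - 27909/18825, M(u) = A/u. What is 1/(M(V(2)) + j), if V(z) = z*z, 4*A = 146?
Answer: 80771800/770012899 ≈ 0.10490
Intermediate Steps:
A = 73/2 (A = (¼)*146 = 73/2 ≈ 36.500)
V(z) = z²
M(u) = 73/(2*u)
j = 4121278/10096475 (j = 15211*(1/8045) - 27909*1/18825 = 15211/8045 - 9303/6275 = 4121278/10096475 ≈ 0.40819)
1/(M(V(2)) + j) = 1/(73/(2*(2²)) + 4121278/10096475) = 1/((73/2)/4 + 4121278/10096475) = 1/((73/2)*(¼) + 4121278/10096475) = 1/(73/8 + 4121278/10096475) = 1/(770012899/80771800) = 80771800/770012899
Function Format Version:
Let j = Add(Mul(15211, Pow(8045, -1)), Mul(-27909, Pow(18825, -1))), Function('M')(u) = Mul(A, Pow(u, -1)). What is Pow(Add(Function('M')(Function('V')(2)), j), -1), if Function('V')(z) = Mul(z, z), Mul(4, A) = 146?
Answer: Rational(80771800, 770012899) ≈ 0.10490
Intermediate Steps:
A = Rational(73, 2) (A = Mul(Rational(1, 4), 146) = Rational(73, 2) ≈ 36.500)
Function('V')(z) = Pow(z, 2)
Function('M')(u) = Mul(Rational(73, 2), Pow(u, -1))
j = Rational(4121278, 10096475) (j = Add(Mul(15211, Rational(1, 8045)), Mul(-27909, Rational(1, 18825))) = Add(Rational(15211, 8045), Rational(-9303, 6275)) = Rational(4121278, 10096475) ≈ 0.40819)
Pow(Add(Function('M')(Function('V')(2)), j), -1) = Pow(Add(Mul(Rational(73, 2), Pow(Pow(2, 2), -1)), Rational(4121278, 10096475)), -1) = Pow(Add(Mul(Rational(73, 2), Pow(4, -1)), Rational(4121278, 10096475)), -1) = Pow(Add(Mul(Rational(73, 2), Rational(1, 4)), Rational(4121278, 10096475)), -1) = Pow(Add(Rational(73, 8), Rational(4121278, 10096475)), -1) = Pow(Rational(770012899, 80771800), -1) = Rational(80771800, 770012899)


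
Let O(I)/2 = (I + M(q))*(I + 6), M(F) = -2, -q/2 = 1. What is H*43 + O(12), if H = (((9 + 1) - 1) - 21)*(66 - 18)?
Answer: -24408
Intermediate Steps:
q = -2 (q = -2*1 = -2)
O(I) = 2*(-2 + I)*(6 + I) (O(I) = 2*((I - 2)*(I + 6)) = 2*((-2 + I)*(6 + I)) = 2*(-2 + I)*(6 + I))
H = -576 (H = ((10 - 1) - 21)*48 = (9 - 21)*48 = -12*48 = -576)
H*43 + O(12) = -576*43 + (-24 + 2*12² + 8*12) = -24768 + (-24 + 2*144 + 96) = -24768 + (-24 + 288 + 96) = -24768 + 360 = -24408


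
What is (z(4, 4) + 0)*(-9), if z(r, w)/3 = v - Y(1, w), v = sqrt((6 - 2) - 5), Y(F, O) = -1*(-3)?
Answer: 81 - 27*I ≈ 81.0 - 27.0*I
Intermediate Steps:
Y(F, O) = 3
v = I (v = sqrt(4 - 5) = sqrt(-1) = I ≈ 1.0*I)
z(r, w) = -9 + 3*I (z(r, w) = 3*(I - 1*3) = 3*(I - 3) = 3*(-3 + I) = -9 + 3*I)
(z(4, 4) + 0)*(-9) = ((-9 + 3*I) + 0)*(-9) = (-9 + 3*I)*(-9) = 81 - 27*I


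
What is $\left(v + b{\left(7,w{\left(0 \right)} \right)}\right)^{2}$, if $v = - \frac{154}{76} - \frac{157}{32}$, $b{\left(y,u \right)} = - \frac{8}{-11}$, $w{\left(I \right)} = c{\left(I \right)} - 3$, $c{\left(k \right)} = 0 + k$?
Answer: $\frac{1722333001}{44729344} \approx 38.506$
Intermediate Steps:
$c{\left(k \right)} = k$
$w{\left(I \right)} = -3 + I$ ($w{\left(I \right)} = I - 3 = -3 + I$)
$b{\left(y,u \right)} = \frac{8}{11}$ ($b{\left(y,u \right)} = \left(-8\right) \left(- \frac{1}{11}\right) = \frac{8}{11}$)
$v = - \frac{4215}{608}$ ($v = \left(-154\right) \frac{1}{76} - \frac{157}{32} = - \frac{77}{38} - \frac{157}{32} = - \frac{4215}{608} \approx -6.9326$)
$\left(v + b{\left(7,w{\left(0 \right)} \right)}\right)^{2} = \left(- \frac{4215}{608} + \frac{8}{11}\right)^{2} = \left(- \frac{41501}{6688}\right)^{2} = \frac{1722333001}{44729344}$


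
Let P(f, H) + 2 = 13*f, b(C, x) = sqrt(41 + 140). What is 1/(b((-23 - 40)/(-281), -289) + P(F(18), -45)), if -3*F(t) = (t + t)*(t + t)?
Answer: -5618/31561743 - sqrt(181)/31561743 ≈ -0.00017843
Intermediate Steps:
b(C, x) = sqrt(181)
F(t) = -4*t**2/3 (F(t) = -(t + t)*(t + t)/3 = -2*t*2*t/3 = -4*t**2/3)
P(f, H) = -2 + 13*f
1/(b((-23 - 40)/(-281), -289) + P(F(18), -45)) = 1/(sqrt(181) + (-2 + 13*(-4/3*18**2))) = 1/(sqrt(181) + (-2 + 13*(-4/3*324))) = 1/(sqrt(181) + (-2 + 13*(-432))) = 1/(sqrt(181) + (-2 - 5616)) = 1/(sqrt(181) - 5618) = 1/(-5618 + sqrt(181))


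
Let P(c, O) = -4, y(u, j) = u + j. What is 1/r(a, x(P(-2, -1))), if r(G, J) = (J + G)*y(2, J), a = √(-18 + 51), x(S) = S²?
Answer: 8/2007 - √33/4014 ≈ 0.0025549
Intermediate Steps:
y(u, j) = j + u
a = √33 ≈ 5.7446
r(G, J) = (2 + J)*(G + J) (r(G, J) = (J + G)*(J + 2) = (G + J)*(2 + J) = (2 + J)*(G + J))
1/r(a, x(P(-2, -1))) = 1/((2 + (-4)²)*(√33 + (-4)²)) = 1/((2 + 16)*(√33 + 16)) = 1/(18*(16 + √33)) = 1/(288 + 18*√33)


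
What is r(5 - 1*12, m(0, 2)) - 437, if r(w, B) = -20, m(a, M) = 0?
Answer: -457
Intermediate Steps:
r(5 - 1*12, m(0, 2)) - 437 = -20 - 437 = -457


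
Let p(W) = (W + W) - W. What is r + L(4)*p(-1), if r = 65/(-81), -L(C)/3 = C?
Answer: 907/81 ≈ 11.198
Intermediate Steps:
L(C) = -3*C
p(W) = W (p(W) = 2*W - W = W)
r = -65/81 (r = 65*(-1/81) = -65/81 ≈ -0.80247)
r + L(4)*p(-1) = -65/81 - 3*4*(-1) = -65/81 - 12*(-1) = -65/81 + 12 = 907/81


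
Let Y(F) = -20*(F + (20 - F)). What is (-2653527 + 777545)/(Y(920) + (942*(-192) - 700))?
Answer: 937991/90982 ≈ 10.310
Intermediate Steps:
Y(F) = -400 (Y(F) = -20*20 = -400)
(-2653527 + 777545)/(Y(920) + (942*(-192) - 700)) = (-2653527 + 777545)/(-400 + (942*(-192) - 700)) = -1875982/(-400 + (-180864 - 700)) = -1875982/(-400 - 181564) = -1875982/(-181964) = -1875982*(-1/181964) = 937991/90982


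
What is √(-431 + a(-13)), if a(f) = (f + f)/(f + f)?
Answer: I*√430 ≈ 20.736*I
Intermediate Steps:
a(f) = 1 (a(f) = (2*f)/((2*f)) = (2*f)*(1/(2*f)) = 1)
√(-431 + a(-13)) = √(-431 + 1) = √(-430) = I*√430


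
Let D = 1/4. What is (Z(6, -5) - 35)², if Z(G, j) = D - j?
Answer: 14161/16 ≈ 885.06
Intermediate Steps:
D = ¼ ≈ 0.25000
Z(G, j) = ¼ - j
(Z(6, -5) - 35)² = ((¼ - 1*(-5)) - 35)² = ((¼ + 5) - 35)² = (21/4 - 35)² = (-119/4)² = 14161/16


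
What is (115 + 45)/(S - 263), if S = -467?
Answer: -16/73 ≈ -0.21918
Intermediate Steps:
(115 + 45)/(S - 263) = (115 + 45)/(-467 - 263) = 160/(-730) = 160*(-1/730) = -16/73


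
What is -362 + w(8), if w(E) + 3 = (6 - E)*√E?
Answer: -365 - 4*√2 ≈ -370.66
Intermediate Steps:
w(E) = -3 + √E*(6 - E) (w(E) = -3 + (6 - E)*√E = -3 + √E*(6 - E))
-362 + w(8) = -362 + (-3 - 8^(3/2) + 6*√8) = -362 + (-3 - 16*√2 + 6*(2*√2)) = -362 + (-3 - 16*√2 + 12*√2) = -362 + (-3 - 4*√2) = -365 - 4*√2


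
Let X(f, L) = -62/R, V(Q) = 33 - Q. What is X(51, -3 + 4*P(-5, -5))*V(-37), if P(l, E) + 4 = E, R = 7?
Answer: -620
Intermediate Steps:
P(l, E) = -4 + E
X(f, L) = -62/7
X(51, -3 + 4*P(-5, -5))*V(-37) = -62*(33 - 1*(-37))/7 = -62*(33 + 37)/7 = -62/7*70 = -620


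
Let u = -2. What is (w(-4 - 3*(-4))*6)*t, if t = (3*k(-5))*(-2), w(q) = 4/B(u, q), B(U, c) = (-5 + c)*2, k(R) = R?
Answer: 120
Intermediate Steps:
B(U, c) = -10 + 2*c
w(q) = 4/(-10 + 2*q)
t = 30 (t = (3*(-5))*(-2) = -15*(-2) = 30)
(w(-4 - 3*(-4))*6)*t = ((2/(-5 + (-4 - 3*(-4))))*6)*30 = ((2/(-5 + (-4 + 12)))*6)*30 = ((2/(-5 + 8))*6)*30 = ((2/3)*6)*30 = 4*30 = 120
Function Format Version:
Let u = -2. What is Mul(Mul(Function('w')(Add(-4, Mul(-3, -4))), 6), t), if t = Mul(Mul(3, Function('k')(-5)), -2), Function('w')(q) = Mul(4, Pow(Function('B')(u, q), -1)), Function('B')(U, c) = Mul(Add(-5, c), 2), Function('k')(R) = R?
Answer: 120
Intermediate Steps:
Function('B')(U, c) = Add(-10, Mul(2, c))
Function('w')(q) = Mul(4, Pow(Add(-10, Mul(2, q)), -1))
t = 30 (t = Mul(Mul(3, -5), -2) = Mul(-15, -2) = 30)
Mul(Mul(Function('w')(Add(-4, Mul(-3, -4))), 6), t) = Mul(Mul(Mul(2, Pow(Add(-5, Add(-4, Mul(-3, -4))), -1)), 6), 30) = Mul(Mul(Mul(2, Pow(Add(-5, Add(-4, 12)), -1)), 6), 30) = Mul(Mul(Mul(2, Pow(Add(-5, 8), -1)), 6), 30) = Mul(Mul(Mul(2, Pow(3, -1)), 6), 30) = Mul(Mul(Mul(2, Rational(1, 3)), 6), 30) = Mul(Mul(Rational(2, 3), 6), 30) = Mul(4, 30) = 120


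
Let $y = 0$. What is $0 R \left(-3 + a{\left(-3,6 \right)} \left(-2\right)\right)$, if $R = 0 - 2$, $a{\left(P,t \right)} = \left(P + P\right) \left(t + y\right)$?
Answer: $0$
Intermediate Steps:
$a{\left(P,t \right)} = 2 P t$ ($a{\left(P,t \right)} = \left(P + P\right) \left(t + 0\right) = 2 P t$)
$R = -2$
$0 R \left(-3 + a{\left(-3,6 \right)} \left(-2\right)\right) = 0 \left(-2\right) \left(-3 + 2 \left(-3\right) 6 \left(-2\right)\right) = 0 \left(-3 - -72\right) = 0 \left(-3 + 72\right) = 0 \cdot 69 = 0$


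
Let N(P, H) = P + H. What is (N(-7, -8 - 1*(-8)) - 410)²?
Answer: 173889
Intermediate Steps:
N(P, H) = H + P
(N(-7, -8 - 1*(-8)) - 410)² = (((-8 - 1*(-8)) - 7) - 410)² = (((-8 + 8) - 7) - 410)² = ((0 - 7) - 410)² = (-7 - 410)² = (-417)² = 173889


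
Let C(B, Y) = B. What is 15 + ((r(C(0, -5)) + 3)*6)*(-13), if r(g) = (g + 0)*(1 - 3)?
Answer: -219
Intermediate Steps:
r(g) = -2*g (r(g) = g*(-2) = -2*g)
15 + ((r(C(0, -5)) + 3)*6)*(-13) = 15 + ((-2*0 + 3)*6)*(-13) = 15 + ((0 + 3)*6)*(-13) = 15 + (3*6)*(-13) = 15 + 18*(-13) = 15 - 234 = -219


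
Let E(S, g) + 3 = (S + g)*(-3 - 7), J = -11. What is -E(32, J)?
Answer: 213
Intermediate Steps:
E(S, g) = -3 - 10*S - 10*g (E(S, g) = -3 + (S + g)*(-3 - 7) = -3 + (S + g)*(-10) = -3 + (-10*S - 10*g) = -3 - 10*S - 10*g)
-E(32, J) = -(-3 - 10*32 - 10*(-11)) = -(-3 - 320 + 110) = -1*(-213) = 213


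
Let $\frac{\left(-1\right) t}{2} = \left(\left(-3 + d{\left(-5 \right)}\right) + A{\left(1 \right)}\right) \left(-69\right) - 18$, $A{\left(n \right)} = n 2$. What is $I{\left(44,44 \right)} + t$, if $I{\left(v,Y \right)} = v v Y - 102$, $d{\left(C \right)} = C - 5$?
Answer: $83600$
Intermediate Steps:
$d{\left(C \right)} = -5 + C$
$A{\left(n \right)} = 2 n$
$I{\left(v,Y \right)} = -102 + Y v^{2}$ ($I{\left(v,Y \right)} = v^{2} Y - 102 = Y v^{2} - 102 = -102 + Y v^{2}$)
$t = -1482$ ($t = - 2 \left(\left(\left(-3 - 10\right) + 2 \cdot 1\right) \left(-69\right) - 18\right) = - 2 \left(\left(\left(-3 - 10\right) + 2\right) \left(-69\right) - 18\right) = - 2 \left(\left(-13 + 2\right) \left(-69\right) - 18\right) = - 2 \left(\left(-11\right) \left(-69\right) - 18\right) = - 2 \left(759 - 18\right) = \left(-2\right) 741 = -1482$)
$I{\left(44,44 \right)} + t = \left(-102 + 44 \cdot 44^{2}\right) - 1482 = \left(-102 + 44 \cdot 1936\right) - 1482 = \left(-102 + 85184\right) - 1482 = 85082 - 1482 = 83600$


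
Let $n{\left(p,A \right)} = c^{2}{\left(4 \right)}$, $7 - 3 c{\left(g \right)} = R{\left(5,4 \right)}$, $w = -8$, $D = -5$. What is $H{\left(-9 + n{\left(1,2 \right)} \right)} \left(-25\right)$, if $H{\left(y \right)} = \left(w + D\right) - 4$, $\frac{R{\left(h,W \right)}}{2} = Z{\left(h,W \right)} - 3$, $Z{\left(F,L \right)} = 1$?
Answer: $425$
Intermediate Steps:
$R{\left(h,W \right)} = -4$ ($R{\left(h,W \right)} = 2 \left(1 - 3\right) = 2 \left(-2\right) = -4$)
$c{\left(g \right)} = \frac{11}{3}$ ($c{\left(g \right)} = \frac{7}{3} - - \frac{4}{3} = \frac{7}{3} + \frac{4}{3} = \frac{11}{3}$)
$n{\left(p,A \right)} = \frac{121}{9}$ ($n{\left(p,A \right)} = \left(\frac{11}{3}\right)^{2} = \frac{121}{9}$)
$H{\left(y \right)} = -17$ ($H{\left(y \right)} = \left(-8 - 5\right) - 4 = -13 - 4 = -17$)
$H{\left(-9 + n{\left(1,2 \right)} \right)} \left(-25\right) = \left(-17\right) \left(-25\right) = 425$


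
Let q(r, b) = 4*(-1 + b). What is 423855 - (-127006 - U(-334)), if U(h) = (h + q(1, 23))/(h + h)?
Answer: 183987697/334 ≈ 5.5086e+5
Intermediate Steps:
q(r, b) = -4 + 4*b
U(h) = (88 + h)/(2*h) (U(h) = (h + (-4 + 4*23))/(h + h) = (h + (-4 + 92))/((2*h)) = (h + 88)*(1/(2*h)) = (88 + h)*(1/(2*h)) = (88 + h)/(2*h))
423855 - (-127006 - U(-334)) = 423855 - (-127006 - (88 - 334)/(2*(-334))) = 423855 - (-127006 - (-1)*(-246)/(2*334)) = 423855 - (-127006 - 1*123/334) = 423855 - (-127006 - 123/334) = 423855 - 1*(-42420127/334) = 423855 + 42420127/334 = 183987697/334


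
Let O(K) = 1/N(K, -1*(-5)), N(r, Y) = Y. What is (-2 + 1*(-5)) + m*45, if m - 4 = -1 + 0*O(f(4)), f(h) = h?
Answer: 128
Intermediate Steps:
O(K) = ⅕ (O(K) = 1/(-1*(-5)) = 1/5 = ⅕)
m = 3 (m = 4 + (-1 + 0*(⅕)) = 4 + (-1 + 0) = 4 - 1 = 3)
(-2 + 1*(-5)) + m*45 = (-2 + 1*(-5)) + 3*45 = (-2 - 5) + 135 = -7 + 135 = 128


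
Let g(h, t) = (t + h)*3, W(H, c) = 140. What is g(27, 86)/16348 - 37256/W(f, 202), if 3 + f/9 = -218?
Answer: -152253407/572180 ≈ -266.09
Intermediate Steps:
f = -1989 (f = -27 + 9*(-218) = -27 - 1962 = -1989)
g(h, t) = 3*h + 3*t (g(h, t) = (h + t)*3 = 3*h + 3*t)
g(27, 86)/16348 - 37256/W(f, 202) = (3*27 + 3*86)/16348 - 37256/140 = (81 + 258)*(1/16348) - 37256*1/140 = 339*(1/16348) - 9314/35 = 339/16348 - 9314/35 = -152253407/572180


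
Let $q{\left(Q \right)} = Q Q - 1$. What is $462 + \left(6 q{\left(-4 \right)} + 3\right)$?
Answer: $555$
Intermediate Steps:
$q{\left(Q \right)} = -1 + Q^{2}$ ($q{\left(Q \right)} = Q^{2} - 1 = -1 + Q^{2}$)
$462 + \left(6 q{\left(-4 \right)} + 3\right) = 462 + \left(6 \left(-1 + \left(-4\right)^{2}\right) + 3\right) = 462 + \left(6 \left(-1 + 16\right) + 3\right) = 462 + \left(6 \cdot 15 + 3\right) = 462 + \left(90 + 3\right) = 462 + 93 = 555$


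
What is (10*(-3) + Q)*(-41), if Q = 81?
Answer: -2091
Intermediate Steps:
(10*(-3) + Q)*(-41) = (10*(-3) + 81)*(-41) = (-30 + 81)*(-41) = 51*(-41) = -2091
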